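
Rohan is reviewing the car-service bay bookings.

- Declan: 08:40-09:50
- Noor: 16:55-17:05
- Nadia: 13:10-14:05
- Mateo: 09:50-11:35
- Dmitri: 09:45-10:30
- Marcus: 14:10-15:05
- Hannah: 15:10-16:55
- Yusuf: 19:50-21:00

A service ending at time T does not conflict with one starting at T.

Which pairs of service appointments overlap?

Check each pair: they overlap iff neither finishes before the other starts.
Sorted by start: Declan, Dmitri, Mateo, Nadia, Marcus, Hannah, Noor, Yusuf.
Dmitri starts before Declan ends → Declan and Dmitri overlap.
Mateo starts exactly when Declan ends (back-to-back, no overlap), so Declan has no further overlaps.
Mateo starts before Dmitri ends → Dmitri and Mateo overlap.
Nadia starts after Dmitri ends, so Dmitri has no further overlaps.
Nadia starts after Mateo ends, so Mateo has no further overlaps.
Marcus starts after Nadia ends, so Nadia has no further overlaps.
Hannah starts after Marcus ends, so Marcus has no further overlaps.
Noor starts exactly when Hannah ends (back-to-back, no overlap), so Hannah has no further overlaps.
Yusuf starts after Noor ends.

Declan & Dmitri, Dmitri & Mateo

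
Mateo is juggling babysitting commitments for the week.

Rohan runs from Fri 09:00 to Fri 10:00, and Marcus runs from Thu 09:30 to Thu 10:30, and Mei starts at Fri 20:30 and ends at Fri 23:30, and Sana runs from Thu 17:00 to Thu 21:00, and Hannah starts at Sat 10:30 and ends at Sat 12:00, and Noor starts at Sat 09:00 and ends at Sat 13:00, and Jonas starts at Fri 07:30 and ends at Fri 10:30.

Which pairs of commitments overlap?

Hannah & Noor, Jonas & Rohan

Check each pair: they overlap iff neither finishes before the other starts.
Sorted by start: Marcus, Sana, Jonas, Rohan, Mei, Noor, Hannah.
Sana starts after Marcus ends; Marcus is clear from here.
Jonas starts after Sana ends; Sana is clear from here.
Rohan starts before Jonas ends → Jonas and Rohan overlap.
Mei starts after Jonas ends; Jonas is clear from here.
Mei starts after Rohan ends; Rohan is clear from here.
Noor starts after Mei ends; Mei is clear from here.
Hannah starts before Noor ends → Noor and Hannah overlap.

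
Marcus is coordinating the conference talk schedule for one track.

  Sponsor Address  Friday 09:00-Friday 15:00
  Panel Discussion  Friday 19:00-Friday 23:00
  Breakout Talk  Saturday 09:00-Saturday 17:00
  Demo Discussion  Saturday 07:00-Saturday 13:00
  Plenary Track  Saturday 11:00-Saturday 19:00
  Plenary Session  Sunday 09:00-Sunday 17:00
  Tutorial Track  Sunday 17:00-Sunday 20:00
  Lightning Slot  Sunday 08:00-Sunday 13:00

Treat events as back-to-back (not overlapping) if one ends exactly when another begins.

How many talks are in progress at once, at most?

Sort all start/end points and keep a running count:
Friday 09:00 start Sponsor Address → 1
Friday 15:00 end Sponsor Address → 0
Friday 19:00 start Panel Discussion → 1
Friday 23:00 end Panel Discussion → 0
Saturday 07:00 start Demo Discussion → 1
Saturday 09:00 start Breakout Talk → 2
Saturday 11:00 start Plenary Track → 3
Saturday 13:00 end Demo Discussion → 2
Saturday 17:00 end Breakout Talk → 1
Saturday 19:00 end Plenary Track → 0
Sunday 08:00 start Lightning Slot → 1
Sunday 09:00 start Plenary Session → 2
Sunday 13:00 end Lightning Slot → 1
Sunday 17:00 end Plenary Session → 0
Sunday 17:00 start Tutorial Track → 1
Sunday 20:00 end Tutorial Track → 0
Peak is 3, at Saturday 11:00 (Breakout Talk, Demo Discussion, Plenary Track).

3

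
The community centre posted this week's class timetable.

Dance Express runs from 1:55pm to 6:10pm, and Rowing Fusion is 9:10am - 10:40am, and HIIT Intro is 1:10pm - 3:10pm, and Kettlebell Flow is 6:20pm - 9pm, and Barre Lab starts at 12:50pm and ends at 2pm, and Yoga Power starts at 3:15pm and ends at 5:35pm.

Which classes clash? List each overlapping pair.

Sorted by start: Rowing Fusion, Barre Lab, HIIT Intro, Dance Express, Yoga Power, Kettlebell Flow.
Barre Lab starts after Rowing Fusion ends; Rowing Fusion is clear from here.
HIIT Intro starts before Barre Lab ends → Barre Lab and HIIT Intro overlap.
Dance Express starts before Barre Lab ends → Barre Lab and Dance Express overlap.
Yoga Power starts after Barre Lab ends; Barre Lab is clear from here.
Dance Express starts before HIIT Intro ends → HIIT Intro and Dance Express overlap.
Yoga Power starts after HIIT Intro ends; HIIT Intro is clear from here.
Yoga Power starts before Dance Express ends → Dance Express and Yoga Power overlap.
Kettlebell Flow starts after Dance Express ends.
Kettlebell Flow starts after Yoga Power ends.

Barre Lab & Dance Express, Barre Lab & HIIT Intro, Dance Express & HIIT Intro, Dance Express & Yoga Power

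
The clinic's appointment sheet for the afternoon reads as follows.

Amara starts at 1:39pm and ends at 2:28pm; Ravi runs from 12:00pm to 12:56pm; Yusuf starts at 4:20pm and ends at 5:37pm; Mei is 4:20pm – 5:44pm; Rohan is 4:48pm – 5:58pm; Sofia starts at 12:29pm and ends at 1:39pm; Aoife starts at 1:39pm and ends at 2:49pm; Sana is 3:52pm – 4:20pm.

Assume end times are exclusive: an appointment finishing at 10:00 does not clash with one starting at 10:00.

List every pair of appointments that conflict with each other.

Amara & Aoife, Mei & Rohan, Mei & Yusuf, Ravi & Sofia, Rohan & Yusuf

Sorted by start: Ravi, Sofia, Aoife, Amara, Sana, Mei, Yusuf, Rohan.
Sofia starts before Ravi ends → Ravi and Sofia overlap.
Aoife starts after Ravi ends — done with Ravi.
Aoife starts exactly when Sofia ends (back-to-back, no overlap) — done with Sofia.
Amara starts before Aoife ends → Aoife and Amara overlap.
Sana starts after Aoife ends — done with Aoife.
Sana starts after Amara ends — done with Amara.
Mei starts exactly when Sana ends (back-to-back, no overlap) — done with Sana.
Yusuf starts before Mei ends → Mei and Yusuf overlap.
Rohan starts before Mei ends → Mei and Rohan overlap.
Rohan starts before Yusuf ends → Yusuf and Rohan overlap.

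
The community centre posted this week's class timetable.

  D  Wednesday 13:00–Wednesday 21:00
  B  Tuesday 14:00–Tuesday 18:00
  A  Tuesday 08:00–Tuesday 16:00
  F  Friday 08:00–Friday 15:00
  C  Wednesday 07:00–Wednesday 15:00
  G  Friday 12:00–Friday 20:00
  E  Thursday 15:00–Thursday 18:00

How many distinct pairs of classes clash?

Sorted by start: A, B, C, D, E, F, G.
B starts before A ends → A and B overlap.
C starts after A ends; A is clear from here.
C starts after B ends; B is clear from here.
D starts before C ends → C and D overlap.
E starts after C ends; C is clear from here.
E starts after D ends; D is clear from here.
F starts after E ends; E is clear from here.
G starts before F ends → F and G overlap.
Overlapping pairs: A & B, C & D, F & G — 3 in total.

3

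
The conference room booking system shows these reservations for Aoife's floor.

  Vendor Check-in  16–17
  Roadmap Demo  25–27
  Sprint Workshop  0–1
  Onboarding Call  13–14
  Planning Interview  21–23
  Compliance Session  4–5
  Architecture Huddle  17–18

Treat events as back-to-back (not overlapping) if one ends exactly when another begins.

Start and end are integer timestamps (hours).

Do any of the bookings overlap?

Sorted by start: Sprint Workshop, Compliance Session, Onboarding Call, Vendor Check-in, Architecture Huddle, Planning Interview, Roadmap Demo.
Compliance Session starts after Sprint Workshop ends — done with Sprint Workshop.
Onboarding Call starts after Compliance Session ends — done with Compliance Session.
Vendor Check-in starts after Onboarding Call ends — done with Onboarding Call.
Architecture Huddle starts exactly when Vendor Check-in ends (back-to-back, no overlap) — done with Vendor Check-in.
Planning Interview starts after Architecture Huddle ends — done with Architecture Huddle.
Roadmap Demo starts after Planning Interview ends.
Every pair is clear; the schedule has no overlaps.

No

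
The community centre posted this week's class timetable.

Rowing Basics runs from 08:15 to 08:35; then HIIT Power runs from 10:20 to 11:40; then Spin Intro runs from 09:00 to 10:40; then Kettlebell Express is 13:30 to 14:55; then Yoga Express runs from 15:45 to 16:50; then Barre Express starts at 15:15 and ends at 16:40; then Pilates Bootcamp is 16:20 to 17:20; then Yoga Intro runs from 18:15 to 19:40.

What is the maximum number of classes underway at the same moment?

3

Walk through starts and ends in time order (an end at T is processed before a start at T):
08:15 start Rowing Basics → 1
08:35 end Rowing Basics → 0
09:00 start Spin Intro → 1
10:20 start HIIT Power → 2
10:40 end Spin Intro → 1
11:40 end HIIT Power → 0
13:30 start Kettlebell Express → 1
14:55 end Kettlebell Express → 0
15:15 start Barre Express → 1
15:45 start Yoga Express → 2
16:20 start Pilates Bootcamp → 3
16:40 end Barre Express → 2
16:50 end Yoga Express → 1
17:20 end Pilates Bootcamp → 0
18:15 start Yoga Intro → 1
19:40 end Yoga Intro → 0
Peak is 3, at 16:20 (Barre Express, Pilates Bootcamp, Yoga Express).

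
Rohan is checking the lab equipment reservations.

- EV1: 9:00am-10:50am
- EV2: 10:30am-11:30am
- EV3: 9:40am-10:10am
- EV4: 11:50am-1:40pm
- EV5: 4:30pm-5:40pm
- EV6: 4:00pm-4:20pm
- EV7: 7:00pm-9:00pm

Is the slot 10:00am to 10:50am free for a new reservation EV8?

No — it overlaps EV1, EV2, EV3

EV1: starts 9:00am before EV8 ends 10:50am, and ends 10:50am after EV8 starts 10:00am → overlap.
EV3: starts 9:40am before EV8 ends 10:50am, and ends 10:10am after EV8 starts 10:00am → overlap.
EV2: starts 10:30am before EV8 ends 10:50am, and ends 11:30am after EV8 starts 10:00am → overlap.
EV4: starts 11:50am at or after EV8 ends 10:50am → clear.
EV6: starts 4:00pm at or after EV8 ends 10:50am → clear.
EV5: starts 4:30pm at or after EV8 ends 10:50am → clear.
EV7: starts 7:00pm at or after EV8 ends 10:50am → clear.
EV8 overlaps EV1, EV2, EV3.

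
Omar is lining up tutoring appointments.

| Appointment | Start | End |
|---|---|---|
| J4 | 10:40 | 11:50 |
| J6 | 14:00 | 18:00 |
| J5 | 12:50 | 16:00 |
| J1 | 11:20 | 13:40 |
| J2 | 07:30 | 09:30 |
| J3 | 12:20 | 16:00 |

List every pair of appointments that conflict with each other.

Two intervals overlap when each starts before the other ends.
Sorted by start: J2, J4, J1, J3, J5, J6.
J4 starts after J2 ends, so J2 has no further overlaps.
J1 starts before J4 ends → J4 and J1 overlap.
J3 starts after J4 ends, so J4 has no further overlaps.
J3 starts before J1 ends → J1 and J3 overlap.
J5 starts before J1 ends → J1 and J5 overlap.
J6 starts after J1 ends.
J5 starts before J3 ends → J3 and J5 overlap.
J6 starts before J3 ends → J3 and J6 overlap.
J6 starts before J5 ends → J5 and J6 overlap.

J1 & J3, J1 & J4, J1 & J5, J3 & J5, J3 & J6, J5 & J6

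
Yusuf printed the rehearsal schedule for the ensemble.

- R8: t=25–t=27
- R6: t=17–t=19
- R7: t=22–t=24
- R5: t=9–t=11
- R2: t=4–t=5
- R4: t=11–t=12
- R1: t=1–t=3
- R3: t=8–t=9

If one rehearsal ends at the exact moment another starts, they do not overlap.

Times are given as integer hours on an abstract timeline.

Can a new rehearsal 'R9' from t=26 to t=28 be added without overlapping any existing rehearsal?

R1: ends t=3 at or before R9 starts t=26 → clear.
R2: ends t=5 at or before R9 starts t=26 → clear.
R3: ends t=9 at or before R9 starts t=26 → clear.
R5: ends t=11 at or before R9 starts t=26 → clear.
R4: ends t=12 at or before R9 starts t=26 → clear.
R6: ends t=19 at or before R9 starts t=26 → clear.
R7: ends t=24 at or before R9 starts t=26 → clear.
R8: starts t=25 before R9 ends t=28, and ends t=27 after R9 starts t=26 → overlap.
R9 overlaps R8.

No — it overlaps R8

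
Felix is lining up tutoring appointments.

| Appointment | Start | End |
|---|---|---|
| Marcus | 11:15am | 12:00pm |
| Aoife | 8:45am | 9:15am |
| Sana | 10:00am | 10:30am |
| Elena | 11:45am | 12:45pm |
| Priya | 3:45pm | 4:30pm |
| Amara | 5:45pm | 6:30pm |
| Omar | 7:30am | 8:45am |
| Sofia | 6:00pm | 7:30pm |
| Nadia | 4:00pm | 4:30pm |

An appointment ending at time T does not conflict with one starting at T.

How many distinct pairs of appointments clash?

3

Sorted by start: Omar, Aoife, Sana, Marcus, Elena, Priya, Nadia, Amara, Sofia.
Aoife starts exactly when Omar ends (back-to-back, no overlap), so Omar has no further overlaps.
Sana starts after Aoife ends, so Aoife has no further overlaps.
Marcus starts after Sana ends, so Sana has no further overlaps.
Elena starts before Marcus ends → Marcus and Elena overlap.
Priya starts after Marcus ends, so Marcus has no further overlaps.
Priya starts after Elena ends, so Elena has no further overlaps.
Nadia starts before Priya ends → Priya and Nadia overlap.
Amara starts after Priya ends, so Priya has no further overlaps.
Amara starts after Nadia ends, so Nadia has no further overlaps.
Sofia starts before Amara ends → Amara and Sofia overlap.
Overlapping pairs: Amara & Sofia, Elena & Marcus, Nadia & Priya — 3 in total.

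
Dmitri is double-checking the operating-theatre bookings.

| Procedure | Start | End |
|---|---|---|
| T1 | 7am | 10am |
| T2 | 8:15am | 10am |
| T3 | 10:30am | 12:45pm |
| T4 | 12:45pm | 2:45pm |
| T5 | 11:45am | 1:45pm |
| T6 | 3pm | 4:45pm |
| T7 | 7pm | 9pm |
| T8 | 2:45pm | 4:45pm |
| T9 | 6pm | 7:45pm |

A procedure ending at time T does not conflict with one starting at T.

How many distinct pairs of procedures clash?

5

Sorted by start: T1, T2, T3, T5, T4, T8, T6, T9, T7.
T2 starts before T1 ends → T1 and T2 overlap.
T3 starts after T1 ends; T1 is clear from here.
T3 starts after T2 ends; T2 is clear from here.
T5 starts before T3 ends → T3 and T5 overlap.
T4 starts exactly when T3 ends (back-to-back, no overlap); T3 is clear from here.
T4 starts before T5 ends → T5 and T4 overlap.
T8 starts after T5 ends; T5 is clear from here.
T8 starts exactly when T4 ends (back-to-back, no overlap); T4 is clear from here.
T6 starts before T8 ends → T8 and T6 overlap.
T9 starts after T8 ends; T8 is clear from here.
T9 starts after T6 ends; T6 is clear from here.
T7 starts before T9 ends → T9 and T7 overlap.
Overlapping pairs: T1 & T2, T3 & T5, T4 & T5, T6 & T8, T7 & T9 — 5 in total.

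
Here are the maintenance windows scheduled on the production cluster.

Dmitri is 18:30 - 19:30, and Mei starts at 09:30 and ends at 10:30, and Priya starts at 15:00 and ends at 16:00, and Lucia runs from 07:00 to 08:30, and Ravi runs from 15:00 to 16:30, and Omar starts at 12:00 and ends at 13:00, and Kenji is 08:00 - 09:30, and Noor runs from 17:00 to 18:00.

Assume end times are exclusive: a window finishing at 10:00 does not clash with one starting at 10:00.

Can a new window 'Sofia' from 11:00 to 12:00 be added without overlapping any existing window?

Lucia: ends 08:30 at or before Sofia starts 11:00 → clear.
Kenji: ends 09:30 at or before Sofia starts 11:00 → clear.
Mei: ends 10:30 at or before Sofia starts 11:00 → clear.
Omar: starts 12:00 at or after Sofia ends 12:00 → clear.
Ravi: starts 15:00 at or after Sofia ends 12:00 → clear.
Priya: starts 15:00 at or after Sofia ends 12:00 → clear.
Noor: starts 17:00 at or after Sofia ends 12:00 → clear.
Dmitri: starts 18:30 at or after Sofia ends 12:00 → clear.

Yes — the slot is free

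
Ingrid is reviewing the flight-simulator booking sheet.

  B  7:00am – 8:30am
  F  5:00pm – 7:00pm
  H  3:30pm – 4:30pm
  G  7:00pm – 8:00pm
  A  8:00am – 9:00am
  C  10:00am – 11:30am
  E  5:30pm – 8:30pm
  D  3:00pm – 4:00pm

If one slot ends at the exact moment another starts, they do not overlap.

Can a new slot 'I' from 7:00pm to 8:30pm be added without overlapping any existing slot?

No — it overlaps E, G

B: ends 8:30am at or before I starts 7:00pm → clear.
A: ends 9:00am at or before I starts 7:00pm → clear.
C: ends 11:30am at or before I starts 7:00pm → clear.
D: ends 4:00pm at or before I starts 7:00pm → clear.
H: ends 4:30pm at or before I starts 7:00pm → clear.
F: ends 7:00pm at or before I starts 7:00pm → clear.
E: starts 5:30pm before I ends 8:30pm, and ends 8:30pm after I starts 7:00pm → overlap.
G: starts 7:00pm before I ends 8:30pm, and ends 8:00pm after I starts 7:00pm → overlap.
I overlaps E, G.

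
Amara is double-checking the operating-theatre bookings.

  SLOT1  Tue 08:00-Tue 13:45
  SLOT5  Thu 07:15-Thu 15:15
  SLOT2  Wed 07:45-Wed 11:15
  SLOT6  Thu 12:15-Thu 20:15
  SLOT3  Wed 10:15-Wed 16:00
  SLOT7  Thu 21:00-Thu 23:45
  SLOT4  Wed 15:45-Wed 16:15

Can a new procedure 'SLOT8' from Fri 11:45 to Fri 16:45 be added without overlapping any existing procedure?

SLOT1: ends Tue 13:45 at or before SLOT8 starts Fri 11:45 → clear.
SLOT2: ends Wed 11:15 at or before SLOT8 starts Fri 11:45 → clear.
SLOT3: ends Wed 16:00 at or before SLOT8 starts Fri 11:45 → clear.
SLOT4: ends Wed 16:15 at or before SLOT8 starts Fri 11:45 → clear.
SLOT5: ends Thu 15:15 at or before SLOT8 starts Fri 11:45 → clear.
SLOT6: ends Thu 20:15 at or before SLOT8 starts Fri 11:45 → clear.
SLOT7: ends Thu 23:45 at or before SLOT8 starts Fri 11:45 → clear.

Yes — the slot is free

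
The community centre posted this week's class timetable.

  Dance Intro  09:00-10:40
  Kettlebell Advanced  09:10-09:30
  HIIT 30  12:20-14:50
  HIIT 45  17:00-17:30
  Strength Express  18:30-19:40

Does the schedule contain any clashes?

Yes

Sorted by start: Dance Intro, Kettlebell Advanced, HIIT 30, HIIT 45, Strength Express.
Kettlebell Advanced starts before Dance Intro ends → Dance Intro and Kettlebell Advanced overlap.
That's a conflict, so the schedule is not conflict-free.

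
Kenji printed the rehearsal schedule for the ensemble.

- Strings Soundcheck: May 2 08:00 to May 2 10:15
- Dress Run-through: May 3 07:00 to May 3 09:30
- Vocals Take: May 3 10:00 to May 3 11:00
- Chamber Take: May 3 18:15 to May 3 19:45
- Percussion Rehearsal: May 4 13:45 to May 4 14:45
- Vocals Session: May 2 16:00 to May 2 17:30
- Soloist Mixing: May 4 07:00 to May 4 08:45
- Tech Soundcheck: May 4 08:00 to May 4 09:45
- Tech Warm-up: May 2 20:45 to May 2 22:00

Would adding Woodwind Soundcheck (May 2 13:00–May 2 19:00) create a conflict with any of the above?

Yes — it overlaps Vocals Session

Strings Soundcheck: ends May 2 10:15 at or before Woodwind Soundcheck starts May 2 13:00 → clear.
Vocals Session: starts May 2 16:00 before Woodwind Soundcheck ends May 2 19:00, and ends May 2 17:30 after Woodwind Soundcheck starts May 2 13:00 → overlap.
Tech Warm-up: starts May 2 20:45 at or after Woodwind Soundcheck ends May 2 19:00 → clear.
Dress Run-through: starts May 3 07:00 at or after Woodwind Soundcheck ends May 2 19:00 → clear.
Vocals Take: starts May 3 10:00 at or after Woodwind Soundcheck ends May 2 19:00 → clear.
Chamber Take: starts May 3 18:15 at or after Woodwind Soundcheck ends May 2 19:00 → clear.
Soloist Mixing: starts May 4 07:00 at or after Woodwind Soundcheck ends May 2 19:00 → clear.
Tech Soundcheck: starts May 4 08:00 at or after Woodwind Soundcheck ends May 2 19:00 → clear.
Percussion Rehearsal: starts May 4 13:45 at or after Woodwind Soundcheck ends May 2 19:00 → clear.
Woodwind Soundcheck overlaps Vocals Session.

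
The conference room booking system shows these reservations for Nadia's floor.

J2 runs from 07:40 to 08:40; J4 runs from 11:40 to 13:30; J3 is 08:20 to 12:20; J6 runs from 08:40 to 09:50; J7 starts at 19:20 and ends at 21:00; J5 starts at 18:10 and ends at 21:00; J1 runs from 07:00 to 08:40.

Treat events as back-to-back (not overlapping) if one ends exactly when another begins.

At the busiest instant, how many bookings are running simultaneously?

3

Walk through starts and ends in time order (an end at T is processed before a start at T):
07:00 start J1 → 1
07:40 start J2 → 2
08:20 start J3 → 3
08:40 end J1 → 2
08:40 end J2 → 1
08:40 start J6 → 2
09:50 end J6 → 1
11:40 start J4 → 2
12:20 end J3 → 1
13:30 end J4 → 0
18:10 start J5 → 1
19:20 start J7 → 2
21:00 end J5 → 1
21:00 end J7 → 0
Peak is 3, at 08:20 (J1, J2, J3).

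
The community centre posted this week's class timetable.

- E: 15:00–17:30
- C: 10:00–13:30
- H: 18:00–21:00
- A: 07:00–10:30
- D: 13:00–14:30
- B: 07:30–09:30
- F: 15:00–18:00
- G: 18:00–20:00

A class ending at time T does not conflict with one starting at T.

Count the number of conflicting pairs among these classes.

5

Check each pair: they overlap iff neither finishes before the other starts.
Sorted by start: A, B, C, D, E, F, G, H.
B starts before A ends → A and B overlap.
C starts before A ends → A and C overlap.
D starts after A ends, so nothing later overlaps A either.
C starts after B ends, so nothing later overlaps B either.
D starts before C ends → C and D overlap.
E starts after C ends, so nothing later overlaps C either.
E starts after D ends, so nothing later overlaps D either.
F starts before E ends → E and F overlap.
G starts after E ends, so nothing later overlaps E either.
G starts exactly when F ends (back-to-back, no overlap), so nothing later overlaps F either.
H starts before G ends → G and H overlap.
Overlapping pairs: A & B, A & C, C & D, E & F, G & H — 5 in total.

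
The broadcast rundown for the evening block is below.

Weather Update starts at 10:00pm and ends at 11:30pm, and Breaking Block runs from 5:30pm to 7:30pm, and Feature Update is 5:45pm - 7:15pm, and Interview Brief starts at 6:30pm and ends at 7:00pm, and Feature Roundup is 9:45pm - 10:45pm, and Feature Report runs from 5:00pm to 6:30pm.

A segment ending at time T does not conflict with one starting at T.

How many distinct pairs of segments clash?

Two intervals overlap when each starts before the other ends.
Sorted by start: Feature Report, Breaking Block, Feature Update, Interview Brief, Feature Roundup, Weather Update.
Breaking Block starts before Feature Report ends → Feature Report and Breaking Block overlap.
Feature Update starts before Feature Report ends → Feature Report and Feature Update overlap.
Interview Brief starts exactly when Feature Report ends (back-to-back, no overlap), so Feature Report has no further overlaps.
Feature Update starts before Breaking Block ends → Breaking Block and Feature Update overlap.
Interview Brief starts before Breaking Block ends → Breaking Block and Interview Brief overlap.
Feature Roundup starts after Breaking Block ends, so Breaking Block has no further overlaps.
Interview Brief starts before Feature Update ends → Feature Update and Interview Brief overlap.
Feature Roundup starts after Feature Update ends, so Feature Update has no further overlaps.
Feature Roundup starts after Interview Brief ends, so Interview Brief has no further overlaps.
Weather Update starts before Feature Roundup ends → Feature Roundup and Weather Update overlap.
Overlapping pairs: Breaking Block & Feature Report, Breaking Block & Feature Update, Breaking Block & Interview Brief, Feature Report & Feature Update, Feature Roundup & Weather Update, Feature Update & Interview Brief — 6 in total.

6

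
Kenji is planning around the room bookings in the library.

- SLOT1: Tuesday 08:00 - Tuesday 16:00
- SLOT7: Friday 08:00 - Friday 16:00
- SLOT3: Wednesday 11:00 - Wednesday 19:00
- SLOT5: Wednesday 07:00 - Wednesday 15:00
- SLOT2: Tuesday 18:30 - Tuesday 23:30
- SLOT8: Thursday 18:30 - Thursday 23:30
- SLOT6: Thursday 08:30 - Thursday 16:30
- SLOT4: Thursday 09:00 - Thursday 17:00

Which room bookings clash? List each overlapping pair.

SLOT3 & SLOT5, SLOT4 & SLOT6

Check each pair: they overlap iff neither finishes before the other starts.
Sorted by start: SLOT1, SLOT2, SLOT5, SLOT3, SLOT6, SLOT4, SLOT8, SLOT7.
SLOT2 starts after SLOT1 ends, so SLOT1 has no further overlaps.
SLOT5 starts after SLOT2 ends, so SLOT2 has no further overlaps.
SLOT3 starts before SLOT5 ends → SLOT5 and SLOT3 overlap.
SLOT6 starts after SLOT5 ends, so SLOT5 has no further overlaps.
SLOT6 starts after SLOT3 ends, so SLOT3 has no further overlaps.
SLOT4 starts before SLOT6 ends → SLOT6 and SLOT4 overlap.
SLOT8 starts after SLOT6 ends, so SLOT6 has no further overlaps.
SLOT8 starts after SLOT4 ends, so SLOT4 has no further overlaps.
SLOT7 starts after SLOT8 ends.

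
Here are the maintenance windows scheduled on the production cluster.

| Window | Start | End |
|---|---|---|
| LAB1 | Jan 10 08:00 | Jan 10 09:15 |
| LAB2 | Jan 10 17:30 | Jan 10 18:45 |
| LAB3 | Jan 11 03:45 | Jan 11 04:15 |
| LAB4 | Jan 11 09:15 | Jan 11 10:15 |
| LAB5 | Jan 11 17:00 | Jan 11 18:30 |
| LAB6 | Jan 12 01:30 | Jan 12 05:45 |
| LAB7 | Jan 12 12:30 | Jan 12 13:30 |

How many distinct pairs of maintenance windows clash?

0

Sorted by start: LAB1, LAB2, LAB3, LAB4, LAB5, LAB6, LAB7.
LAB2 starts after LAB1 ends; LAB1 is clear from here.
LAB3 starts after LAB2 ends; LAB2 is clear from here.
LAB4 starts after LAB3 ends; LAB3 is clear from here.
LAB5 starts after LAB4 ends; LAB4 is clear from here.
LAB6 starts after LAB5 ends; LAB5 is clear from here.
LAB7 starts after LAB6 ends.
No pair overlaps.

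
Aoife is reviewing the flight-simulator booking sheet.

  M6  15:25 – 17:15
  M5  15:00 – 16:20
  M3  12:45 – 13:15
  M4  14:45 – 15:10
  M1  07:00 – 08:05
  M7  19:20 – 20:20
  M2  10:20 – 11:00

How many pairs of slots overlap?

Sorted by start: M1, M2, M3, M4, M5, M6, M7.
M2 starts after M1 ends — done with M1.
M3 starts after M2 ends — done with M2.
M4 starts after M3 ends — done with M3.
M5 starts before M4 ends → M4 and M5 overlap.
M6 starts after M4 ends — done with M4.
M6 starts before M5 ends → M5 and M6 overlap.
M7 starts after M5 ends.
M7 starts after M6 ends.
Overlapping pairs: M4 & M5, M5 & M6 — 2 in total.

2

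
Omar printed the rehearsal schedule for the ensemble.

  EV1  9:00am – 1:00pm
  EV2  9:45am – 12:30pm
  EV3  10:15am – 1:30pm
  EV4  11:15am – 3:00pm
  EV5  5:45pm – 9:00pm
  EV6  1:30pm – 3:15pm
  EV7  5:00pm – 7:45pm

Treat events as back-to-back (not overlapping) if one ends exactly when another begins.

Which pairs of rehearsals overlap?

Sorted by start: EV1, EV2, EV3, EV4, EV6, EV7, EV5.
EV2 starts before EV1 ends → EV1 and EV2 overlap.
EV3 starts before EV1 ends → EV1 and EV3 overlap.
EV4 starts before EV1 ends → EV1 and EV4 overlap.
EV6 starts after EV1 ends; EV1 is clear from here.
EV3 starts before EV2 ends → EV2 and EV3 overlap.
EV4 starts before EV2 ends → EV2 and EV4 overlap.
EV6 starts after EV2 ends; EV2 is clear from here.
EV4 starts before EV3 ends → EV3 and EV4 overlap.
EV6 starts exactly when EV3 ends (back-to-back, no overlap); EV3 is clear from here.
EV6 starts before EV4 ends → EV4 and EV6 overlap.
EV7 starts after EV4 ends; EV4 is clear from here.
EV7 starts after EV6 ends; EV6 is clear from here.
EV5 starts before EV7 ends → EV7 and EV5 overlap.

EV1 & EV2, EV1 & EV3, EV1 & EV4, EV2 & EV3, EV2 & EV4, EV3 & EV4, EV4 & EV6, EV5 & EV7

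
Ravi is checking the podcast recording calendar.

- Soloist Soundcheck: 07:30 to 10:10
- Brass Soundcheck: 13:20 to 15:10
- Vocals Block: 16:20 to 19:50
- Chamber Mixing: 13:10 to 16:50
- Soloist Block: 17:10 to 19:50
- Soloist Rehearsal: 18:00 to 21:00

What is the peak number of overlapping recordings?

3

Sweep the timeline, counting +1 at each start and −1 at each end (ends before starts at a tie):
07:30 start Soloist Soundcheck → 1
10:10 end Soloist Soundcheck → 0
13:10 start Chamber Mixing → 1
13:20 start Brass Soundcheck → 2
15:10 end Brass Soundcheck → 1
16:20 start Vocals Block → 2
16:50 end Chamber Mixing → 1
17:10 start Soloist Block → 2
18:00 start Soloist Rehearsal → 3
19:50 end Soloist Block → 2
19:50 end Vocals Block → 1
21:00 end Soloist Rehearsal → 0
Peak is 3, at 18:00 (Soloist Block, Soloist Rehearsal, Vocals Block).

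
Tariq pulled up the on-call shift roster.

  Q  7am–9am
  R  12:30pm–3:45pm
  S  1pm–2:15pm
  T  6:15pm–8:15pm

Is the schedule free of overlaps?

No

Sorted by start: Q, R, S, T.
R starts after Q ends, so nothing later overlaps Q either.
S starts before R ends → R and S overlap.
That's a conflict, so the schedule is not conflict-free.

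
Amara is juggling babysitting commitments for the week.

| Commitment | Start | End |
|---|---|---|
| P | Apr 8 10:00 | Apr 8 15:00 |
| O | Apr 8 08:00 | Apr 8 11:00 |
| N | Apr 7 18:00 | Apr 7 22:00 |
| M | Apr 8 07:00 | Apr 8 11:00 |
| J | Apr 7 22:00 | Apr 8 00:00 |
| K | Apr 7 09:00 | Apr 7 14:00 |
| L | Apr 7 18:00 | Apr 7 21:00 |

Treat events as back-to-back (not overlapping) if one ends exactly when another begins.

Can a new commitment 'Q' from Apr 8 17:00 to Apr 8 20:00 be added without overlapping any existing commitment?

K: ends Apr 7 14:00 at or before Q starts Apr 8 17:00 → clear.
L: ends Apr 7 21:00 at or before Q starts Apr 8 17:00 → clear.
N: ends Apr 7 22:00 at or before Q starts Apr 8 17:00 → clear.
J: ends Apr 8 00:00 at or before Q starts Apr 8 17:00 → clear.
M: ends Apr 8 11:00 at or before Q starts Apr 8 17:00 → clear.
O: ends Apr 8 11:00 at or before Q starts Apr 8 17:00 → clear.
P: ends Apr 8 15:00 at or before Q starts Apr 8 17:00 → clear.

Yes — the slot is free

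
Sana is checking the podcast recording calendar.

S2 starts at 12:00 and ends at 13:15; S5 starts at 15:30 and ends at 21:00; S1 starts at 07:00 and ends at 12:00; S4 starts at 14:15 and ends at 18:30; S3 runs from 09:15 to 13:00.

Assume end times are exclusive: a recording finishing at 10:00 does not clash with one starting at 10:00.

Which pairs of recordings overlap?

Sorted by start: S1, S3, S2, S4, S5.
S3 starts before S1 ends → S1 and S3 overlap.
S2 starts exactly when S1 ends (back-to-back, no overlap), so S1 has no further overlaps.
S2 starts before S3 ends → S3 and S2 overlap.
S4 starts after S3 ends, so S3 has no further overlaps.
S4 starts after S2 ends, so S2 has no further overlaps.
S5 starts before S4 ends → S4 and S5 overlap.

S1 & S3, S2 & S3, S4 & S5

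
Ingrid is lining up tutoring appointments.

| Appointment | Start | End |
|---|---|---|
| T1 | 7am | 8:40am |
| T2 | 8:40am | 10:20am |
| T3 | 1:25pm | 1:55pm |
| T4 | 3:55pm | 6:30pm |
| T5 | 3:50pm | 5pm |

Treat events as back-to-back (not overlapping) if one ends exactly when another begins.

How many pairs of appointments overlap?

1

Sorted by start: T1, T2, T3, T5, T4.
T2 starts exactly when T1 ends (back-to-back, no overlap), so nothing later overlaps T1 either.
T3 starts after T2 ends, so nothing later overlaps T2 either.
T5 starts after T3 ends, so nothing later overlaps T3 either.
T4 starts before T5 ends → T5 and T4 overlap.
Overlapping pairs: T4 & T5 — 1 in total.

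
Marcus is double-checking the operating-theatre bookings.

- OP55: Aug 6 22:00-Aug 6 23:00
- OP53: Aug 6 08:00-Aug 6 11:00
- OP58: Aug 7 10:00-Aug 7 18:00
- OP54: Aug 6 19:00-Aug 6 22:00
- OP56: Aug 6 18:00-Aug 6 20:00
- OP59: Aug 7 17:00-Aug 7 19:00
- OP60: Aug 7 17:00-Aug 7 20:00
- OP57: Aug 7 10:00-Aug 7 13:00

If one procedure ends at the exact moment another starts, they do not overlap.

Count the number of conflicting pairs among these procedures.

Two intervals overlap when each starts before the other ends.
Sorted by start: OP53, OP56, OP54, OP55, OP57, OP58, OP59, OP60.
OP56 starts after OP53 ends, so OP53 has no further overlaps.
OP54 starts before OP56 ends → OP56 and OP54 overlap.
OP55 starts after OP56 ends, so OP56 has no further overlaps.
OP55 starts exactly when OP54 ends (back-to-back, no overlap), so OP54 has no further overlaps.
OP57 starts after OP55 ends, so OP55 has no further overlaps.
OP58 starts before OP57 ends → OP57 and OP58 overlap.
OP59 starts after OP57 ends, so OP57 has no further overlaps.
OP59 starts before OP58 ends → OP58 and OP59 overlap.
OP60 starts before OP58 ends → OP58 and OP60 overlap.
OP60 starts before OP59 ends → OP59 and OP60 overlap.
Overlapping pairs: OP54 & OP56, OP57 & OP58, OP58 & OP59, OP58 & OP60, OP59 & OP60 — 5 in total.

5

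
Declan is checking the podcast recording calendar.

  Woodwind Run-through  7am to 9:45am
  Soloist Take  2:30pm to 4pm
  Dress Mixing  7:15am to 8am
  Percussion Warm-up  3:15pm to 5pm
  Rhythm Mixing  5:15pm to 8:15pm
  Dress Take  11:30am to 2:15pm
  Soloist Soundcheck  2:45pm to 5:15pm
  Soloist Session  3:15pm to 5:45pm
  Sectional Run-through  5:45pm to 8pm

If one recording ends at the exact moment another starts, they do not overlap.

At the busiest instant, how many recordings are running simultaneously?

Walk through starts and ends in time order (an end at T is processed before a start at T):
7am start Woodwind Run-through → 1
7:15am start Dress Mixing → 2
8am end Dress Mixing → 1
9:45am end Woodwind Run-through → 0
11:30am start Dress Take → 1
2:15pm end Dress Take → 0
2:30pm start Soloist Take → 1
2:45pm start Soloist Soundcheck → 2
3:15pm start Percussion Warm-up → 3
3:15pm start Soloist Session → 4
4pm end Soloist Take → 3
5pm end Percussion Warm-up → 2
5:15pm end Soloist Soundcheck → 1
5:15pm start Rhythm Mixing → 2
5:45pm end Soloist Session → 1
5:45pm start Sectional Run-through → 2
8pm end Sectional Run-through → 1
8:15pm end Rhythm Mixing → 0
Peak is 4, at 3:15pm (Percussion Warm-up, Soloist Session, Soloist Soundcheck, Soloist Take).

4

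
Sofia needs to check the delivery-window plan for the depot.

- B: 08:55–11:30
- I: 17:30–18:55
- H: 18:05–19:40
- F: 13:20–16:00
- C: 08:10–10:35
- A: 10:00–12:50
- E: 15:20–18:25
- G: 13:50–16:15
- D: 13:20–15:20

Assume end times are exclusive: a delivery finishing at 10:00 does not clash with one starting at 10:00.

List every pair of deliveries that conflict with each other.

Sorted by start: C, B, A, D, F, G, E, I, H.
B starts before C ends → C and B overlap.
A starts before C ends → C and A overlap.
D starts after C ends, so C has no further overlaps.
A starts before B ends → B and A overlap.
D starts after B ends, so B has no further overlaps.
D starts after A ends, so A has no further overlaps.
F starts before D ends → D and F overlap.
G starts before D ends → D and G overlap.
E starts exactly when D ends (back-to-back, no overlap), so D has no further overlaps.
G starts before F ends → F and G overlap.
E starts before F ends → F and E overlap.
I starts after F ends, so F has no further overlaps.
E starts before G ends → G and E overlap.
I starts after G ends, so G has no further overlaps.
I starts before E ends → E and I overlap.
H starts before E ends → E and H overlap.
H starts before I ends → I and H overlap.

A & B, A & C, B & C, D & F, D & G, E & F, E & G, E & H, E & I, F & G, H & I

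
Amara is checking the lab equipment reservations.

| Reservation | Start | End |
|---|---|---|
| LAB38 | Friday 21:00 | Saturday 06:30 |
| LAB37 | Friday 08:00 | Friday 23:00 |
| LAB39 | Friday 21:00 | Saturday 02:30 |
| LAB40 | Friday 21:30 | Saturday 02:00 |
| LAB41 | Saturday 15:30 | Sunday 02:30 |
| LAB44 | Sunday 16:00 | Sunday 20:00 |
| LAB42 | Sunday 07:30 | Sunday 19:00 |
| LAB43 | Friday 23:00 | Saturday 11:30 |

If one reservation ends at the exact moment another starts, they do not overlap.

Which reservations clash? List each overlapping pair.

Check each pair: they overlap iff neither finishes before the other starts.
Sorted by start: LAB37, LAB38, LAB39, LAB40, LAB43, LAB41, LAB42, LAB44.
LAB38 starts before LAB37 ends → LAB37 and LAB38 overlap.
LAB39 starts before LAB37 ends → LAB37 and LAB39 overlap.
LAB40 starts before LAB37 ends → LAB37 and LAB40 overlap.
LAB43 starts exactly when LAB37 ends (back-to-back, no overlap) — done with LAB37.
LAB39 starts before LAB38 ends → LAB38 and LAB39 overlap.
LAB40 starts before LAB38 ends → LAB38 and LAB40 overlap.
LAB43 starts before LAB38 ends → LAB38 and LAB43 overlap.
LAB41 starts after LAB38 ends — done with LAB38.
LAB40 starts before LAB39 ends → LAB39 and LAB40 overlap.
LAB43 starts before LAB39 ends → LAB39 and LAB43 overlap.
LAB41 starts after LAB39 ends — done with LAB39.
LAB43 starts before LAB40 ends → LAB40 and LAB43 overlap.
LAB41 starts after LAB40 ends — done with LAB40.
LAB41 starts after LAB43 ends — done with LAB43.
LAB42 starts after LAB41 ends — done with LAB41.
LAB44 starts before LAB42 ends → LAB42 and LAB44 overlap.

LAB37 & LAB38, LAB37 & LAB39, LAB37 & LAB40, LAB38 & LAB39, LAB38 & LAB40, LAB38 & LAB43, LAB39 & LAB40, LAB39 & LAB43, LAB40 & LAB43, LAB42 & LAB44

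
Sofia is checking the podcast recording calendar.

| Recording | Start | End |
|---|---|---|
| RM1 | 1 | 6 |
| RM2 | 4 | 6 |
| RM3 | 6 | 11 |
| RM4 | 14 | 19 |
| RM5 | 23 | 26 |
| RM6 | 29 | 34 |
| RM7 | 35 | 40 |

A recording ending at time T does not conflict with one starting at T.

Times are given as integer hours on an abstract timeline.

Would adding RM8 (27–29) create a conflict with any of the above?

RM1: ends 6 at or before RM8 starts 27 → clear.
RM2: ends 6 at or before RM8 starts 27 → clear.
RM3: ends 11 at or before RM8 starts 27 → clear.
RM4: ends 19 at or before RM8 starts 27 → clear.
RM5: ends 26 at or before RM8 starts 27 → clear.
RM6: starts 29 at or after RM8 ends 29 → clear.
RM7: starts 35 at or after RM8 ends 29 → clear.

No — it doesn't clash with anything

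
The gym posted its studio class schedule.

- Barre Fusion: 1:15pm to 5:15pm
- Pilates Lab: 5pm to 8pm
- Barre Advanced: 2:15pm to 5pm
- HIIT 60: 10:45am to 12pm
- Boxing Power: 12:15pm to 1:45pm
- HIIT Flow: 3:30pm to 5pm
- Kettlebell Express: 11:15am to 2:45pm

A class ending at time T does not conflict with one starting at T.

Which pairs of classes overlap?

Barre Advanced & Barre Fusion, Barre Advanced & HIIT Flow, Barre Advanced & Kettlebell Express, Barre Fusion & Boxing Power, Barre Fusion & HIIT Flow, Barre Fusion & Kettlebell Express, Barre Fusion & Pilates Lab, Boxing Power & Kettlebell Express, HIIT 60 & Kettlebell Express

Sorted by start: HIIT 60, Kettlebell Express, Boxing Power, Barre Fusion, Barre Advanced, HIIT Flow, Pilates Lab.
Kettlebell Express starts before HIIT 60 ends → HIIT 60 and Kettlebell Express overlap.
Boxing Power starts after HIIT 60 ends; HIIT 60 is clear from here.
Boxing Power starts before Kettlebell Express ends → Kettlebell Express and Boxing Power overlap.
Barre Fusion starts before Kettlebell Express ends → Kettlebell Express and Barre Fusion overlap.
Barre Advanced starts before Kettlebell Express ends → Kettlebell Express and Barre Advanced overlap.
HIIT Flow starts after Kettlebell Express ends; Kettlebell Express is clear from here.
Barre Fusion starts before Boxing Power ends → Boxing Power and Barre Fusion overlap.
Barre Advanced starts after Boxing Power ends; Boxing Power is clear from here.
Barre Advanced starts before Barre Fusion ends → Barre Fusion and Barre Advanced overlap.
HIIT Flow starts before Barre Fusion ends → Barre Fusion and HIIT Flow overlap.
Pilates Lab starts before Barre Fusion ends → Barre Fusion and Pilates Lab overlap.
HIIT Flow starts before Barre Advanced ends → Barre Advanced and HIIT Flow overlap.
Pilates Lab starts exactly when Barre Advanced ends (back-to-back, no overlap).
Pilates Lab starts exactly when HIIT Flow ends (back-to-back, no overlap).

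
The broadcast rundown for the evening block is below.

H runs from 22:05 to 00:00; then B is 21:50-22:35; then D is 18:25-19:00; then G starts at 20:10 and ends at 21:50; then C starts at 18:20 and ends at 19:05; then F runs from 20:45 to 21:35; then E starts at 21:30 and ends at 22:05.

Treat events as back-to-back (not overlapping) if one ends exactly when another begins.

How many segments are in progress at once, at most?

Sort all start/end points and keep a running count:
18:20 start C → 1
18:25 start D → 2
19:00 end D → 1
19:05 end C → 0
20:10 start G → 1
20:45 start F → 2
21:30 start E → 3
21:35 end F → 2
21:50 end G → 1
21:50 start B → 2
22:05 end E → 1
22:05 start H → 2
22:35 end B → 1
00:00 end H → 0
Peak is 3, at 21:30 (E, F, G).

3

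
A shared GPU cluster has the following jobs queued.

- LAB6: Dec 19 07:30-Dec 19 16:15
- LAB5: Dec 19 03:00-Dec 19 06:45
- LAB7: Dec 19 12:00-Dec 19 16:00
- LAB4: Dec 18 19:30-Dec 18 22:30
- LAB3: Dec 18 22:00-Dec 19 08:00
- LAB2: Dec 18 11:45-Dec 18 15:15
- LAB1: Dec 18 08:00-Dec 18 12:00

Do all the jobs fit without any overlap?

No

Sorted by start: LAB1, LAB2, LAB4, LAB3, LAB5, LAB6, LAB7.
LAB2 starts before LAB1 ends → LAB1 and LAB2 overlap.
That's a conflict, so the schedule is not conflict-free.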